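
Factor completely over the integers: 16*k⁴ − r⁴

(2*k + r)*(2*k − r)*(4*k² + r²)

Difference of squares twice: with A = 2*k and B = r, A⁴ − B⁴ = (A² − B²)(A² + B²), and A² − B² factors again.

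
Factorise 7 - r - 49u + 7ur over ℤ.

(7u - 1)(r - 7)

Group as (7ur - 49u) + (-r + 7) = 7u(r - 7) - (r - 7).
Both groups share the factor (r - 7).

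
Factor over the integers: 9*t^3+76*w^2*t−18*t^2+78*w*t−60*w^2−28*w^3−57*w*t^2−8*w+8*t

Group: 2*w*(−14*w^2+17*w*t−2*w−3*t^2+2*t) + (−3*t+4)*(−14*w^2+17*w*t−2*w−3*t^2+2*t); both groups contain (−14*w^2+17*w*t−2*w−3*t^2+2*t), so (2*w−3*t+4) is a factor with cofactor −14*w^2+17*w*t−2*w−3*t^2+2*t.
The cofactor groups again: −14*w^2+17*w*t−2*w−3*t^2+2*t = −14*w*(w−t) + (3*t−2)*(w−t); both groups contain (w−t), giving −(14*w−3*t+2)*(w−t).

−(14*w−3*t+2)*(2*w−3*t+4)*(w−t)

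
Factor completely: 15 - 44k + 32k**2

Need a pair with product 32·15 = 480 and sum -44: that's -20 and -24.
Split the middle term: 32k**2 - 20k - 24k + 15 = 4k(8k - 5) - 3(8k - 5).

(4k - 3)(8k - 5)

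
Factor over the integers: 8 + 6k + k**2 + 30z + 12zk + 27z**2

(3z + k + 2)(9z + k + 4)

Group: 9z(3z + k + 2) + (k + 4)(3z + k + 2); both groups contain (3z + k + 2).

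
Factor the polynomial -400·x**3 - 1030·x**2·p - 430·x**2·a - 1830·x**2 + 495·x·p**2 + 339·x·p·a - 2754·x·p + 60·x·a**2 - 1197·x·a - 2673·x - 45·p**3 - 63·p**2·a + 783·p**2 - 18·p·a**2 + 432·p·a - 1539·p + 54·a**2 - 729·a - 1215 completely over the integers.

Group: 5·x·(-80·x**2 + 34·x·p + 10·x·a - 222·x - 3·p**2 - 3·p·a + 54·p + 9·a - 135) + (15·p + 6·a + 9)·(-80·x**2 + 34·x·p + 10·x·a - 222·x - 3·p**2 - 3·p·a + 54·p + 9·a - 135); both groups contain (-80·x**2 + 34·x·p + 10·x·a - 222·x - 3·p**2 - 3·p·a + 54·p + 9·a - 135), so (5·x + 15·p + 6·a + 9) is a factor with cofactor -80·x**2 + 34·x·p + 10·x·a - 222·x - 3·p**2 - 3·p·a + 54·p + 9·a - 135.
The cofactor groups again: -80·x**2 + 34·x·p + 10·x·a - 222·x - 3·p**2 - 3·p·a + 54·p + 9·a - 135 = -8·x·(10·x - 3·p + 9) + (p + a - 15)·(10·x - 3·p + 9); both groups contain (10·x - 3·p + 9), giving -(8·x - p - a + 15)·(10·x - 3·p + 9).

-(10·x - 3·p + 9)·(8·x - p - a + 15)·(5·x + 15·p + 6·a + 9)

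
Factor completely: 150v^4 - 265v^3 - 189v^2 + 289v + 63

Testing divisors of the constant over divisors of the leading coefficient, v = 7/6 is a root, so (6v - 7) is a factor; dividing leaves 25v^3 - 15v^2 - 49v - 9.
Continuing, v = -1/5 is a root, giving the factor (5v + 1) and quotient 5v^2 - 4v - 9.
The remaining quadratic factors as (v + 1)(5v - 9).

(5v + 1)(5v - 9)(6v - 7)(v + 1)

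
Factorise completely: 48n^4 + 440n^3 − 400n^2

Pull out the common factor 8n^2, then factor the remaining trinomial.

8n^2(6n − 5)(n + 10)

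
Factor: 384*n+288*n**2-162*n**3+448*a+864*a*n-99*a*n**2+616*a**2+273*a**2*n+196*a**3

Group: 4*a*(49*a**2+105*a*n+56*a+54*n**2+48*n) + (-3*n+8)*(49*a**2+105*a*n+56*a+54*n**2+48*n); both groups contain (49*a**2+105*a*n+56*a+54*n**2+48*n), so (4*a-3*n+8) is a factor with cofactor 49*a**2+105*a*n+56*a+54*n**2+48*n.
The cofactor groups again: 49*a**2+105*a*n+56*a+54*n**2+48*n = 7*a*(7*a+6*n) + (9*n+8)*(7*a+6*n); both groups contain (7*a+6*n), giving (7*a+9*n+8)*(7*a+6*n).

(4*a-3*n+8)*(7*a+6*n)*(7*a+9*n+8)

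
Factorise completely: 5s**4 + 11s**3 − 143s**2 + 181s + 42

By the rational root theorem, s = 2 is a root, so (s − 2) is a factor; dividing leaves 5s**3 + 21s**2 − 101s − 21.
Next, s = −1/5 is a root, giving the factor (5s + 1) and quotient s**2 + 4s − 21.
The remaining quadratic factors as (s − 3)(s + 7).

(5s + 1)(s + 7)(s − 2)(s − 3)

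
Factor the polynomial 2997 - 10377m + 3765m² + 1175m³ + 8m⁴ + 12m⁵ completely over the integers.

By the rational root theorem, m = 3/2 is a root, so (2m - 3) divides it; the quotient is 6m⁴ + 13m³ + 607m² + 2793m - 999.
Continuing, m = -9/2 is a root, so (2m + 9) is a factor; dividing leaves 3m³ - 7m² + 335m - 111.
Continuing, m = 1/3 is a root, so (3m - 1) divides it; the quotient is m² - 2m + 111.
The quadratic m² - 2m + 111 has discriminant -440 < 0 and is irreducible over ℤ.

(2m + 9)(2m - 3)(3m - 1)(m² - 2m + 111)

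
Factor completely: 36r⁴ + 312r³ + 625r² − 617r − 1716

(2r − 3)(3r + 13)(6r + 11)(r + 4)

Testing divisors of the constant over divisors of the leading coefficient, r = −13/3 is a root, so (3r + 13) divides it; the quotient is 12r³ + 52r² − 17r − 132.
Continuing, r = −4 is a root, so (r + 4) is a factor; dividing leaves 12r² + 4r − 33.
The remaining quadratic factors as (6r + 11)(2r − 3).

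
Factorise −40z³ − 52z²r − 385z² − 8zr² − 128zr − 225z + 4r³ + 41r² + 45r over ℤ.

Group: 8z(−5z² − 4zr − 45z + r² + 9r) + (4r + 5)(−5z² − 4zr − 45z + r² + 9r); both groups contain (−5z² − 4zr − 45z + r² + 9r), so (8z + 4r + 5) is a factor with cofactor −5z² − 4zr − 45z + r² + 9r.
The cofactor groups again: −5z² − 4zr − 45z + r² + 9r = −z(5z − r) + (−r − 9)(5z − r); both groups contain (5z − r), giving −(z + r + 9)(5z − r).

−(5z − r)(8z + 4r + 5)(z + r + 9)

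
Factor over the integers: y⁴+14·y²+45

Substitute u = y² to get a quadratic in u, then factor.
y²+5 is irreducible over ℤ (always positive, so no real roots).
y²+9 is irreducible over ℤ (sum of squares).

(y²+5)·(y²+9)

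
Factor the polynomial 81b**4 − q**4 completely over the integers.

(3b + q)(3b − q)(9b**2 + q**2)

Write as (9b**2)² − (q**2)², then factor 9b**2 − q**2 once more.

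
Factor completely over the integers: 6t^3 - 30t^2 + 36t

6t(t - 2)(t - 3)

Pull out the common factor 6t, then factor the remaining trinomial.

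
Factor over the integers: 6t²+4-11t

Need a pair with product 6·4 = 24 and sum -11: that's -3 and -8.
Split the middle term: 6t²-3t - 8t+4 = 3t(2t-1) - 4(2t-1).

(2t-1)(3t-4)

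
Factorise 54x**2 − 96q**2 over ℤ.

Every term has a factor of 6. Then 9x**2 − 16q**2 = (3x)² − (4q)².

6(3x − 4q)(3x + 4q)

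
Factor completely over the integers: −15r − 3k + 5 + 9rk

Group as (9rk − 15r) + (−3k + 5) = 3r(3k − 5) − (3k − 5).
Both groups share the factor (3k − 5).

(3k − 5)(3r − 1)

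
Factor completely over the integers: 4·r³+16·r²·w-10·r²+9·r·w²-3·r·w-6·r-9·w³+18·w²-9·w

(2·r+3·w)·(2·r-w+1)·(r+3·w-3)

Group: 2·r·(2·r²+9·r·w-6·r+9·w²-9·w) + (-w+1)·(2·r²+9·r·w-6·r+9·w²-9·w); both groups contain (2·r²+9·r·w-6·r+9·w²-9·w), so (2·r-w+1) is a factor with cofactor 2·r²+9·r·w-6·r+9·w²-9·w.
The cofactor groups again: 2·r²+9·r·w-6·r+9·w²-9·w = 2·r·(r+3·w-3) + 3·w·(r+3·w-3); both groups contain (r+3·w-3), giving (2·r+3·w)·(r+3·w-3).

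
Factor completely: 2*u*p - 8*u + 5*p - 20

Group as (2*u*p - 8*u) + (5*p - 20) = 2*u*(p - 4) + 5*(p - 4).
Both groups share the factor (p - 4).

(2*u + 5)*(p - 4)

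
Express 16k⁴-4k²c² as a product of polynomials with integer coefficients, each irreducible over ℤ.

4k²(2k-c)(2k+c)

Pull out the common factor 4k²; 4k²-c² is a difference of squares.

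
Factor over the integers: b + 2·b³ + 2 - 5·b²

Testing divisors of the constant over divisors of the leading coefficient, b = 1 is a root, so (b - 1) divides it; the quotient is 2·b² - 3·b - 2.
The remaining quadratic factors as (2·b + 1)(b - 2).

(2·b + 1)·(b - 1)·(b - 2)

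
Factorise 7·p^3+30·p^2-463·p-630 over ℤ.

Trying the rational-root candidates, p = -10 is a root, so (p+10) divides it; the quotient is 7·p^2-40·p-63.
The remaining quadratic factors as (p-7)(7·p+9).

(7·p+9)·(p+10)·(p-7)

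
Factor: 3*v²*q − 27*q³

3*q*(v − 3*q)*(v + 3*q)

Factor out 3*q, leaving v² − 9*q², which is a difference of two squares.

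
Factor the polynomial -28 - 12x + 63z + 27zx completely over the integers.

Group as (27zx + 63z) + (-12x - 28) = 9z(3x + 7) - 4(3x + 7).
Both groups share the factor (3x + 7).

(3x + 7)(9z - 4)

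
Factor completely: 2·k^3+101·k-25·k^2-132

Among the possible rational roots, k = 11/2 is a root, so (2·k-11) is a factor; dividing leaves k^2-7·k+12.
The remaining quadratic factors as (k-3)(k-4).

(2·k-11)·(k-3)·(k-4)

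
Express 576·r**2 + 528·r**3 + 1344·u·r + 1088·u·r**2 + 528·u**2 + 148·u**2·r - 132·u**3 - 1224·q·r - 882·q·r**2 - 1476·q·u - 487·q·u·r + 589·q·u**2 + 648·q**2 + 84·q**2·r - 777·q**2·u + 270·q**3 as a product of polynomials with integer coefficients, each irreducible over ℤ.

Group: 6·q·(45·q**2 - 47·q·u + 59·q·r + 108·q + 12·u**2 - 20·u·r - 48·u - 88·r**2 - 96·r) + (-11·u - 6·r)·(45·q**2 - 47·q·u + 59·q·r + 108·q + 12·u**2 - 20·u·r - 48·u - 88·r**2 - 96·r); both groups contain (45·q**2 - 47·q·u + 59·q·r + 108·q + 12·u**2 - 20·u·r - 48·u - 88·r**2 - 96·r), so (6·q - 11·u - 6·r) is a factor with cofactor 45·q**2 - 47·q·u + 59·q·r + 108·q + 12·u**2 - 20·u·r - 48·u - 88·r**2 - 96·r.
The cofactor groups again: 45·q**2 - 47·q·u + 59·q·r + 108·q + 12·u**2 - 20·u·r - 48·u - 88·r**2 - 96·r = 9·q·(5·q - 3·u + 11·r + 12) + (-4·u - 8·r)·(5·q - 3·u + 11·r + 12); both groups contain (5·q - 3·u + 11·r + 12), giving (9·q - 4·u - 8·r)·(5·q - 3·u + 11·r + 12).

(5·q - 3·u + 11·r + 12)·(6·q - 11·u - 6·r)·(9·q - 4·u - 8·r)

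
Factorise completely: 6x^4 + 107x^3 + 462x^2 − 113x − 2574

Trying the rational-root candidates, x = −9/2 is a root, so (2x + 9) divides it; the quotient is 3x^3 + 40x^2 + 51x − 286.
Continuing, x = 2 is a root, so (x − 2) is a factor; dividing leaves 3x^2 + 46x + 143.
The remaining quadratic factors as (x + 11)(3x + 13).

(2x + 9)(3x + 13)(x + 11)(x − 2)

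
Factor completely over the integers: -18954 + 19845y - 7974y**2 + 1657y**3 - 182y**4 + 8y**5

(2y - 9)(4y - 9)(y - 9)(y**2 - 7y + 26)

By the rational root theorem, y = 9 is a root, giving the factor (y - 9) and quotient 8y**4 - 110y**3 + 667y**2 - 1971y + 2106.
Continuing, y = 9/2 is a root, so (2y - 9) divides it; the quotient is 4y**3 - 37y**2 + 167y - 234.
Next, y = 9/4 is a root, giving the factor (4y - 9) and quotient y**2 - 7y + 26.
The quadratic y**2 - 7y + 26 has discriminant -55 < 0 and is irreducible over ℤ.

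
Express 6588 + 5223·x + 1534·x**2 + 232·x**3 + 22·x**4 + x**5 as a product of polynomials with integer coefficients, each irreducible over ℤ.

Testing divisors of the constant over divisors of the leading coefficient, x = -3 is a root, giving the factor (x + 3) and quotient x**4 + 19·x**3 + 175·x**2 + 1009·x + 2196.
Continuing, x = -9 is a root, so (x + 9) divides it; the quotient is x**3 + 10·x**2 + 85·x + 244.
Next, x = -4 is a root, so (x + 4) divides it; the quotient is x**2 + 6·x + 61.
The quadratic x**2 + 6·x + 61 has discriminant -208 < 0 and is irreducible over ℤ.

(x + 3)·(x + 4)·(x + 9)·(x**2 + 6·x + 61)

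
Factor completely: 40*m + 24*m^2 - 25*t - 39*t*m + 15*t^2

(3*t - 3*m - 5)*(5*t - 8*m)

Group: 5*t*(3*t - 3*m - 5) - 8*m*(3*t - 3*m - 5); both groups contain (3*t - 3*m - 5).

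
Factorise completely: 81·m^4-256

Write as (9·m^2)² − (16)², then factor 9·m^2-16 once more.

(3·m+4)·(3·m-4)·(9·m^2+16)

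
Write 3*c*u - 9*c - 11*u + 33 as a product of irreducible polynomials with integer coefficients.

(3*c - 11)*(u - 3)

Group as (3*c*u - 9*c) + (-11*u + 33) = 3*c*(u - 3) - 11*(u - 3).
Both groups share the factor (u - 3).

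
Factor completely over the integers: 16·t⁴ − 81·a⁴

(2·t − 3·a)·(2·t + 3·a)·(4·t² + 9·a²)

Write as (4·t²)² − (9·a²)², then factor 4·t² − 9·a² once more.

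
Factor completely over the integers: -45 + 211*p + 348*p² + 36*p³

(6*p + 5)*(6*p - 1)*(p + 9)

Testing divisors of the constant over divisors of the leading coefficient, p = -5/6 is a root, giving the factor (6*p + 5) and quotient 6*p² + 53*p - 9.
The remaining quadratic factors as (p + 9)(6*p - 1).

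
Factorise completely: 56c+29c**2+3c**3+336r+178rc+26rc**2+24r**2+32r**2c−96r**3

−(4r−3c−8)(4r+c+7)(6r+c)

Group: 4r(−24r**2+14rc+48r+3c**2+8c) + (c+7)(−24r**2+14rc+48r+3c**2+8c); both groups contain (−24r**2+14rc+48r+3c**2+8c), so (4r+c+7) is a factor with cofactor −24r**2+14rc+48r+3c**2+8c.
The cofactor groups again: −24r**2+14rc+48r+3c**2+8c = −6r(4r−3c−8) − c(4r−3c−8); both groups contain (4r−3c−8), giving −(6r+c)(4r−3c−8).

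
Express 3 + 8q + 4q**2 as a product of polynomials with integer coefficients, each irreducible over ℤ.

Need a pair with product 4·3 = 12 and sum 8: that's 2 and 6.
Split the middle term: 4q**2 + 2q + 6q + 3 = 2q(2q + 1) + 3(2q + 1).

(2q + 1)(2q + 3)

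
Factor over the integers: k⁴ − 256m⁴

(k)⁴ − (4m)⁴ = ((k)² − (4m)²)((k)² + (4m)²); the first factor splits again, the second (k² + 16m²) is irreducible.

(k + 4m)(k − 4m)(k² + 16m²)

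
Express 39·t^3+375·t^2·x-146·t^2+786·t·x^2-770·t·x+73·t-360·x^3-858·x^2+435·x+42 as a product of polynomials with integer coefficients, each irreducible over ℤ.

(13·t-5·x-14)·(3·t+12·x+1)·(t+6·x-3)

Group: 13·t·(3·t^2+30·t·x-8·t+72·x^2-30·x-3) + (-5·x-14)·(3·t^2+30·t·x-8·t+72·x^2-30·x-3); both groups contain (3·t^2+30·t·x-8·t+72·x^2-30·x-3), so (13·t-5·x-14) is a factor with cofactor 3·t^2+30·t·x-8·t+72·x^2-30·x-3.
The cofactor groups again: 3·t^2+30·t·x-8·t+72·x^2-30·x-3 = t·(3·t+12·x+1) + (6·x-3)·(3·t+12·x+1); both groups contain (3·t+12·x+1), giving (t+6·x-3)·(3·t+12·x+1).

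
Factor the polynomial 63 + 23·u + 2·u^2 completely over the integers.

(2·u + 9)·(u + 7)

Need a pair with product 2·63 = 126 and sum 23: that's 14 and 9.
Split the middle term: 2·u^2 + 14·u + 9·u + 63 = 2·u·(u + 7) + 9·(u + 7).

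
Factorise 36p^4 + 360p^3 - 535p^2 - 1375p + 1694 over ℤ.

Among the possible rational roots, p = -11 is a root, so (p + 11) divides it; the quotient is 36p^3 - 36p^2 - 139p + 154.
Next, p = 11/6 is a root, so (6p - 11) is a factor; dividing leaves 6p^2 + 5p - 14.
The remaining quadratic factors as (p + 2)(6p - 7).

(6p - 11)(6p - 7)(p + 11)(p + 2)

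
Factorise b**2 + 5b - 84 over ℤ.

(b + 12)(b - 7)

Two integers with product -84 and sum 5 are 12 and -7.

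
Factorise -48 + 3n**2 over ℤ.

Pull out the common factor 3; n**2 - 16 is a difference of squares.

3(n + 4)(n - 4)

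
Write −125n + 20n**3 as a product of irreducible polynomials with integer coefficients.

Pull out the common factor 5n; 4n**2 − 25 is a difference of squares.

5n(2n + 5)(2n − 5)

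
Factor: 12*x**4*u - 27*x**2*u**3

Pull out the common factor 3*x**2*u; 4*x**2 - 9*u**2 is a difference of squares.

3*u*x**2*(2*x - 3*u)*(2*x + 3*u)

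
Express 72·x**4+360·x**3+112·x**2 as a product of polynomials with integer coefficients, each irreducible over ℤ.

Pull out the common factor 8·x**2, then factor the remaining trinomial.

8·x**2·(3·x+1)·(3·x+14)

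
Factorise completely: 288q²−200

8(6q+5)(6q−5)

Factor out 8, leaving 36q²−25, which is a difference of two squares.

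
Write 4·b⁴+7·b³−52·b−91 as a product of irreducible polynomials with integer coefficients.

Group as (4·b⁴−52·b) + (7·b³−91) = 4·b·(b³−13) + 7·(b³−13).
Both groups share the factor (b³−13).

(4·b+7)·(b³−13)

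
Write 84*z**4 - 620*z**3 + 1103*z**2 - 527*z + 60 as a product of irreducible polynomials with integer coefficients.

Among the possible rational roots, z = 5 is a root, so (z - 5) divides it; the quotient is 84*z**3 - 200*z**2 + 103*z - 12.
Continuing, z = 1/6 is a root, so (6*z - 1) divides it; the quotient is 14*z**2 - 31*z + 12.
The remaining quadratic factors as (2*z - 1)(7*z - 12).

(2*z - 1)*(6*z - 1)*(7*z - 12)*(z - 5)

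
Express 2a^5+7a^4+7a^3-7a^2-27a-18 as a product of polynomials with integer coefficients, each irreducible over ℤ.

(2a-3)(a+1)(a+2)(a^2+2a+3)

Among the possible rational roots, a = -2 is a root, so (a+2) divides it; the quotient is 2a^4+3a^3+a^2-9a-9.
Next, a = 3/2 is a root, so (2a-3) is a factor; dividing leaves a^3+3a^2+5a+3.
Then a = -1 is a root, giving the factor (a+1) and quotient a^2+2a+3.
The quadratic a^2+2a+3 has discriminant -8 < 0 and is irreducible over ℤ.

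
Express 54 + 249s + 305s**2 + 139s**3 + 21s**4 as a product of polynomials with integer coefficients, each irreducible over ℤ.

Among the possible rational roots, s = -3 is a root, giving the factor (s + 3) and quotient 21s**3 + 76s**2 + 77s + 18.
Then s = -1/3 is a root, so (3s + 1) divides it; the quotient is 7s**2 + 23s + 18.
The remaining quadratic factors as (7s + 9)(s + 2).

(3s + 1)(7s + 9)(s + 2)(s + 3)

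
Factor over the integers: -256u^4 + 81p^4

(3p + 4u)(3p - 4u)(9p^2 + 16u^2)

Write as (9p^2)² − (16u^2)², then factor 9p^2 - 16u^2 once more.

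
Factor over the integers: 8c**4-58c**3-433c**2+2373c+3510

Testing divisors of the constant over divisors of the leading coefficient, c = -5/4 is a root, so (4c+5) is a factor; dividing leaves 2c**3-17c**2-87c+702.
Next, c = 9 is a root, so (c-9) is a factor; dividing leaves 2c**2+c-78.
The remaining quadratic factors as (c-6)(2c+13).

(2c+13)(4c+5)(c-6)(c-9)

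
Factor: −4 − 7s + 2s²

Need a pair with product 2·(−4) = −8 and sum −7: that's 1 and −8.
Split the middle term: 2s² + s − 8s − 4 = s(2s + 1) − 4(2s + 1).

(2s + 1)(s − 4)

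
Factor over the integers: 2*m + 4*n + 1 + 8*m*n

(2*m + 1)*(4*n + 1)

Group as (8*m*n + 2*m) + (4*n + 1) = 2*m*(4*n + 1) + (4*n + 1).
Both groups share the factor (4*n + 1).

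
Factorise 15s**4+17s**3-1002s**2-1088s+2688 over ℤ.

(3s+7)(5s-6)(s+8)(s-8)

Testing divisors of the constant over divisors of the leading coefficient, s = -8 is a root, so (s+8) divides it; the quotient is 15s**3-103s**2-178s+336.
Then s = 8 is a root, so (s-8) divides it; the quotient is 15s**2+17s-42.
The remaining quadratic factors as (3s+7)(5s-6).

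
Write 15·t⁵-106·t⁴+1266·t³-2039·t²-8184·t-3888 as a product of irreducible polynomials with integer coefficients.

Among the possible rational roots, t = -3/5 is a root, so (5·t+3) divides it; the quotient is 3·t⁴-23·t³+267·t²-568·t-1296.
Then t = -4/3 is a root, giving the factor (3·t+4) and quotient t³-9·t²+101·t-324.
Continuing, t = 4 is a root, so (t-4) is a factor; dividing leaves t²-5·t+81.
The quadratic t²-5·t+81 has discriminant -299 < 0 and is irreducible over ℤ.

(3·t+4)·(5·t+3)·(t-4)·(t²-5·t+81)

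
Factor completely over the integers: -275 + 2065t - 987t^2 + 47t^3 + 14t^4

(2t - 5)(7t - 1)(t + 11)(t - 5)

Testing divisors of the constant over divisors of the leading coefficient, t = 1/7 is a root, giving the factor (7t - 1) and quotient 2t^3 + 7t^2 - 140t + 275.
Continuing, t = 5/2 is a root, so (2t - 5) is a factor; dividing leaves t^2 + 6t - 55.
The remaining quadratic factors as (t - 5)(t + 11).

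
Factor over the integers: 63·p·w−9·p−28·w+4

(7·w−1)·(9·p−4)

Group as (63·p·w−9·p) + (−28·w+4) = 9·p·(7·w−1) − 4·(7·w−1).
Both groups share the factor (7·w−1).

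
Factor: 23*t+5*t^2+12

(5*t+3)*(t+4)

Need a pair with product 5·12 = 60 and sum 23: that's 20 and 3.
Split the middle term: 5*t^2+20*t + 3*t+12 = 5*t*(t+4) + 3*(t+4).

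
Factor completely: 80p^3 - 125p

5p(4p + 5)(4p - 5)

Every term has a factor of 5p. Then 16p^2 - 25 = (4p)² − (5)².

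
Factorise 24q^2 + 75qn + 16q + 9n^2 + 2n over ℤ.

Group: 3q(8q + n) + (9n + 2)(8q + n); both groups contain (8q + n).

(3q + 9n + 2)(8q + n)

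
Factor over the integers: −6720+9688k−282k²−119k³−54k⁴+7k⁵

(7k−5)(k−6)(k−8)(k²+7k+28)

Among the possible rational roots, k = 6 is a root, giving the factor (k−6) and quotient 7k⁴−12k³−191k²−1428k+1120.
Continuing, k = 5/7 is a root, giving the factor (7k−5) and quotient k³−k²−28k−224.
Continuing, k = 8 is a root, giving the factor (k−8) and quotient k²+7k+28.
The quadratic k²+7k+28 has discriminant −63 < 0 and is irreducible over ℤ.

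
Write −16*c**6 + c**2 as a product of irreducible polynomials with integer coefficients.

−c**2*(2*c + 1)*(2*c − 1)*(4*c**2 + 1)

Factor out c**2 first: what remains is −16*c**4 + 1.
Recognize a difference of squares with the parts 1 and 4*c**2.
−4*c**2 + 1 is again a difference of squares: (−2*c + 1)*(2*c + 1).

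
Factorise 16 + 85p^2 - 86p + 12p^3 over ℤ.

(3p - 2)(4p - 1)(p + 8)

Trying the rational-root candidates, p = -8 is a root, so (p + 8) is a factor; dividing leaves 12p^2 - 11p + 2.
The remaining quadratic factors as (4p - 1)(3p - 2).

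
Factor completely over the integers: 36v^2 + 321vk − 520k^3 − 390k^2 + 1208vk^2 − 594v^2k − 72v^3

−(12v − 13k)(6v − 4k − 3)(v + 10k)

Group: 12v(−6v^2 − 56vk + 3v + 40k^2 + 30k) − 13k(−6v^2 − 56vk + 3v + 40k^2 + 30k); both groups contain (−6v^2 − 56vk + 3v + 40k^2 + 30k), so (12v − 13k) is a factor with cofactor −6v^2 − 56vk + 3v + 40k^2 + 30k.
The cofactor groups again: −6v^2 − 56vk + 3v + 40k^2 + 30k = −v(6v − 4k − 3) − 10k(6v − 4k − 3); both groups contain (6v − 4k − 3), giving −(v + 10k)(6v − 4k − 3).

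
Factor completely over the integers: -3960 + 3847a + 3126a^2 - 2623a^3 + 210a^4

Trying the rational-root candidates, a = 11 is a root, so (a - 11) divides it; the quotient is 210a^3 - 313a^2 - 317a + 360.
Next, a = 5/6 is a root, so (6a - 5) divides it; the quotient is 35a^2 - 23a - 72.
The remaining quadratic factors as (5a - 9)(7a + 8).

(5a - 9)(6a - 5)(7a + 8)(a - 11)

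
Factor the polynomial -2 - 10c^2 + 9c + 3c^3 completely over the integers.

(3c - 1)(c - 1)(c - 2)

Testing divisors of the constant over divisors of the leading coefficient, c = 1/3 is a root, so (3c - 1) divides it; the quotient is c^2 - 3c + 2.
The remaining quadratic factors as (c - 2)(c - 1).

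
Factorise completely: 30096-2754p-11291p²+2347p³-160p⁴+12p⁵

(2p+3)(6p-11)(p-6)(p²-7p+152)

Trying the rational-root candidates, p = -3/2 is a root, so (2p+3) divides it; the quotient is 6p⁴-89p³+1307p²-7606p+10032.
Next, p = 11/6 is a root, giving the factor (6p-11) and quotient p³-13p²+194p-912.
Continuing, p = 6 is a root, giving the factor (p-6) and quotient p²-7p+152.
The quadratic p²-7p+152 has discriminant -559 < 0 and is irreducible over ℤ.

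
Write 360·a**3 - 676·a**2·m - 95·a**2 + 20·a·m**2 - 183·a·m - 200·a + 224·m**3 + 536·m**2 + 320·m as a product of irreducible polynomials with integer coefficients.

(5·a - 8·m)·(8·a + 4·m + 5)·(9·a - 7·m - 8)

Group: 5·a·(72·a**2 - 20·a·m - 19·a - 28·m**2 - 67·m - 40) - 8·m·(72·a**2 - 20·a·m - 19·a - 28·m**2 - 67·m - 40); both groups contain (72·a**2 - 20·a·m - 19·a - 28·m**2 - 67·m - 40), so (5·a - 8·m) is a factor with cofactor 72·a**2 - 20·a·m - 19·a - 28·m**2 - 67·m - 40.
The cofactor groups again: 72·a**2 - 20·a·m - 19·a - 28·m**2 - 67·m - 40 = 8·a·(9·a - 7·m - 8) + (4·m + 5)·(9·a - 7·m - 8); both groups contain (9·a - 7·m - 8), giving (8·a + 4·m + 5)·(9·a - 7·m - 8).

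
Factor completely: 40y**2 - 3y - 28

(5y + 4)(8y - 7)

Need a pair with product 40·(-28) = -1120 and sum -3: that's 32 and -35.
Split the middle term: 40y**2 + 32y - 35y - 28 = 8y(5y + 4) - 7(5y + 4).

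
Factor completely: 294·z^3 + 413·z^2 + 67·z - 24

(6·z - 1)·(7·z + 3)·(7·z + 8)

Testing divisors of the constant over divisors of the leading coefficient, z = 1/6 is a root, so (6·z - 1) divides it; the quotient is 49·z^2 + 77·z + 24.
The remaining quadratic factors as (7·z + 8)(7·z + 3).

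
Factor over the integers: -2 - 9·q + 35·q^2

(5·q - 2)·(7·q + 1)

Need a pair with product 35·(-2) = -70 and sum -9: that's -14 and 5.
Split the middle term: 35·q^2 - 14·q + 5·q - 2 = 7·q·(5·q - 2) + (5·q - 2).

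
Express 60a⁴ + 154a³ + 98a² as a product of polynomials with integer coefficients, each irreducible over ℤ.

Pull out the common factor 2a², then factor the remaining trinomial.

2a²(5a + 7)(6a + 7)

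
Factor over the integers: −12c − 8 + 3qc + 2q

Group as (3qc + 2q) + (−12c − 8) = q(3c + 2) − 4(3c + 2).
Both groups share the factor (3c + 2).

(3c + 2)(q − 4)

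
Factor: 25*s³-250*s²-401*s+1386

By the rational root theorem, s = -14/5 is a root, giving the factor (5*s+14) and quotient 5*s²-64*s+99.
The remaining quadratic factors as (s-11)(5*s-9).

(5*s+14)*(5*s-9)*(s-11)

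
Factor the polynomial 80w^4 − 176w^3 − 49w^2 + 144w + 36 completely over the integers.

(4w + 1)(4w + 3)(5w − 6)(w − 2)

Testing divisors of the constant over divisors of the leading coefficient, w = 2 is a root, giving the factor (w − 2) and quotient 80w^3 − 16w^2 − 81w − 18.
Then w = −3/4 is a root, so (4w + 3) divides it; the quotient is 20w^2 − 19w − 6.
The remaining quadratic factors as (5w − 6)(4w + 1).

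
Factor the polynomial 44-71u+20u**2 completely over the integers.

Need a pair with product 20·44 = 880 and sum -71: that's -16 and -55.
Split the middle term: 20u**2-16u - 55u+44 = 4u(5u-4) - 11(5u-4).

(4u-11)(5u-4)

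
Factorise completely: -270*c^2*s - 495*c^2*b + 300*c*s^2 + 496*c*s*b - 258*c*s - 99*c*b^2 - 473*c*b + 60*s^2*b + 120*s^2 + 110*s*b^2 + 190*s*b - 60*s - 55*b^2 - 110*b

-(6*s + 11*b)*(9*c - 10*s + 5)*(5*c + b + 2)

Group: 9*c*(-30*c*s - 55*c*b - 6*s*b - 12*s - 11*b^2 - 22*b) + (-10*s + 5)*(-30*c*s - 55*c*b - 6*s*b - 12*s - 11*b^2 - 22*b); both groups contain (-30*c*s - 55*c*b - 6*s*b - 12*s - 11*b^2 - 22*b), so (9*c - 10*s + 5) is a factor with cofactor -30*c*s - 55*c*b - 6*s*b - 12*s - 11*b^2 - 22*b.
The cofactor groups again: -30*c*s - 55*c*b - 6*s*b - 12*s - 11*b^2 - 22*b = -6*s*(5*c + b + 2) - 11*b*(5*c + b + 2); both groups contain (5*c + b + 2), giving -(6*s + 11*b)*(5*c + b + 2).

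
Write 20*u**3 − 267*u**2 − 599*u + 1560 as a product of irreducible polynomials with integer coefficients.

By the rational root theorem, u = 15 is a root, so (u − 15) divides it; the quotient is 20*u**2 + 33*u − 104.
The remaining quadratic factors as (5*u − 8)(4*u + 13).

(4*u + 13)*(5*u − 8)*(u − 15)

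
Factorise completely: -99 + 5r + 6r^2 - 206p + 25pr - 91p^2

-(13p + 2r + 9)(7p - 3r + 11)

Group: -13p(7p - 3r + 11) + (-2r - 9)(7p - 3r + 11); both groups contain (7p - 3r + 11).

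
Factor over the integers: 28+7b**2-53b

Need a pair with product 7·28 = 196 and sum -53: that's -4 and -49.
Split the middle term: 7b**2-4b - 49b+28 = b(7b-4) - 7(7b-4).

(7b-4)(b-7)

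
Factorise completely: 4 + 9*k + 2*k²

(2*k + 1)*(k + 4)

Need a pair with product 2·4 = 8 and sum 9: that's 1 and 8.
Split the middle term: 2*k² + k + 8*k + 4 = k*(2*k + 1) + 4*(2*k + 1).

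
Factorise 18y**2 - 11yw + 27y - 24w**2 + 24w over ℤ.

Group: 9y(2y - 3w + 3) + 8w(2y - 3w + 3); both groups contain (2y - 3w + 3).

(2y - 3w + 3)(9y + 8w)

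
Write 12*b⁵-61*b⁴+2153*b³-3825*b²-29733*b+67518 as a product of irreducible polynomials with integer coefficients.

(3*b+11)*(4*b-11)*(b-3)*(b²-3*b+186)

Among the possible rational roots, b = -11/3 is a root, so (3*b+11) divides it; the quotient is 4*b⁴-35*b³+846*b²-4377*b+6138.
Then b = 3 is a root, so (b-3) is a factor; dividing leaves 4*b³-23*b²+777*b-2046.
Next, b = 11/4 is a root, giving the factor (4*b-11) and quotient b²-3*b+186.
The quadratic b²-3*b+186 has discriminant -735 < 0 and is irreducible over ℤ.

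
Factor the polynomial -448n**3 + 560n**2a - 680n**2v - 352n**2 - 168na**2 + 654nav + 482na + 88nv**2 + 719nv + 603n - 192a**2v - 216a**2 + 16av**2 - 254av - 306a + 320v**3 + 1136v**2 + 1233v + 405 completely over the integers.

Group: 8n(-56n**2 + 28na - 29nv - 9n + 32av + 36a + 40v**2 + 117v + 81) + (-6a + 8v + 5)(-56n**2 + 28na - 29nv - 9n + 32av + 36a + 40v**2 + 117v + 81); both groups contain (-56n**2 + 28na - 29nv - 9n + 32av + 36a + 40v**2 + 117v + 81), so (8n - 6a + 8v + 5) is a factor with cofactor -56n**2 + 28na - 29nv - 9n + 32av + 36a + 40v**2 + 117v + 81.
The cofactor groups again: -56n**2 + 28na - 29nv - 9n + 32av + 36a + 40v**2 + 117v + 81 = -8n(7n + 8v + 9) + (4a + 5v + 9)(7n + 8v + 9); both groups contain (7n + 8v + 9), giving -(8n - 4a - 5v - 9)(7n + 8v + 9).

-(8n - 4a - 5v - 9)(8n - 6a + 8v + 5)(7n + 8v + 9)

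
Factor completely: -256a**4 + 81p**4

(3p - 4a)(3p + 4a)(9p**2 + 16a**2)

Difference of squares twice: with A = 3p and B = 4a, A⁴ − B⁴ = (A² − B²)(A² + B²), and A² − B² factors again.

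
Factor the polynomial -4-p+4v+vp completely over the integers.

Group as (vp+4v) + (-p-4) = v(p+4) - (p+4).
Both groups share the factor (p+4).

(p+4)(v-1)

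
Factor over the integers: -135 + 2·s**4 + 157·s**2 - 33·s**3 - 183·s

(2·s + 1)·(s - 3)·(s - 5)·(s - 9)

Testing divisors of the constant over divisors of the leading coefficient, s = 9 is a root, giving the factor (s - 9) and quotient 2·s**3 - 15·s**2 + 22·s + 15.
Next, s = 5 is a root, so (s - 5) divides it; the quotient is 2·s**2 - 5·s - 3.
The remaining quadratic factors as (s - 3)(2·s + 1).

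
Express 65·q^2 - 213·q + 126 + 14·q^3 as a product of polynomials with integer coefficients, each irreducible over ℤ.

(2·q - 3)·(7·q - 6)·(q + 7)

Among the possible rational roots, q = -7 is a root, giving the factor (q + 7) and quotient 14·q^2 - 33·q + 18.
The remaining quadratic factors as (7·q - 6)(2·q - 3).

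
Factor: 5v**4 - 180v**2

5v**2(v + 6)(v - 6)

Pull out the common factor 5v**2; v**2 - 36 is a difference of squares.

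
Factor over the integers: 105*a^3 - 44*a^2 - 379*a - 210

(3*a - 7)*(5*a + 6)*(7*a + 5)

Among the possible rational roots, a = -5/7 is a root, giving the factor (7*a + 5) and quotient 15*a^2 - 17*a - 42.
The remaining quadratic factors as (3*a - 7)(5*a + 6).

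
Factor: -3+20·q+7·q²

(7·q-1)·(q+3)

Need a pair with product 7·(-3) = -21 and sum 20: that's -1 and 21.
Split the middle term: 7·q²-q + 21·q-3 = q·(7·q-1) + 3·(7·q-1).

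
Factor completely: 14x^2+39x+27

(2x+3)(7x+9)

Need a pair with product 14·27 = 378 and sum 39: that's 21 and 18.
Split the middle term: 14x^2+21x + 18x+27 = 7x(2x+3) + 9(2x+3).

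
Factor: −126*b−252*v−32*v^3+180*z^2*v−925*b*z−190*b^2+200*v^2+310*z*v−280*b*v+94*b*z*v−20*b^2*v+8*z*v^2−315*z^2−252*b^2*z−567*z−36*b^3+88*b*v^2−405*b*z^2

Group: 9*b*(−4*b^2−28*b*z−4*b*v−18*b−45*z^2−2*z*v−81*z+8*v^2−36*v) + (−4*v+7)*(−4*b^2−28*b*z−4*b*v−18*b−45*z^2−2*z*v−81*z+8*v^2−36*v); both groups contain (−4*b^2−28*b*z−4*b*v−18*b−45*z^2−2*z*v−81*z+8*v^2−36*v), so (9*b−4*v+7) is a factor with cofactor −4*b^2−28*b*z−4*b*v−18*b−45*z^2−2*z*v−81*z+8*v^2−36*v.
The cofactor groups again: −4*b^2−28*b*z−4*b*v−18*b−45*z^2−2*z*v−81*z+8*v^2−36*v = −2*b*(2*b+9*z+4*v) + (−5*z+2*v−9)*(2*b+9*z+4*v); both groups contain (2*b+9*z+4*v), giving −(2*b+5*z−2*v+9)*(2*b+9*z+4*v).

−(2*b+9*z+4*v)*(2*b+5*z−2*v+9)*(9*b−4*v+7)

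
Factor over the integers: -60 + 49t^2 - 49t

Need a pair with product 49·(-60) = -2940 and sum -49: that's -84 and 35.
Split the middle term: 49t^2 - 84t + 35t - 60 = 7t(7t - 12) + 5(7t - 12).

(7t + 5)(7t - 12)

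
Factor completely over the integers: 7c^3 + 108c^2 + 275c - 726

Among the possible rational roots, c = -6 is a root, so (c + 6) is a factor; dividing leaves 7c^2 + 66c - 121.
The remaining quadratic factors as (c + 11)(7c - 11).

(7c - 11)(c + 11)(c + 6)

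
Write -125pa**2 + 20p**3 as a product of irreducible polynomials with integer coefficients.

5p(2p - 5a)(2p + 5a)

Pull out the common factor 5p; 4p**2 - 25a**2 is a difference of squares.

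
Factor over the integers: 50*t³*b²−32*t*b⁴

2*b²*t*(5*t−4*b)*(5*t+4*b)

Pull out the common factor 2*t*b²; 25*t²−16*b² is a difference of squares.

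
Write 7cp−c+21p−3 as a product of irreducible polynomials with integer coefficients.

(7p−1)(c+3)

Group as (7cp−c) + (21p−3) = c(7p−1) + 3(7p−1).
Both groups share the factor (7p−1).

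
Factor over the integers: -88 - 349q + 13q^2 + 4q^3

Among the possible rational roots, q = -1/4 is a root, giving the factor (4q + 1) and quotient q^2 + 3q - 88.
The remaining quadratic factors as (q + 11)(q - 8).

(4q + 1)(q + 11)(q - 8)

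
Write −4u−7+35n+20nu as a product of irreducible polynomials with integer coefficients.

Group as (20nu+35n) + (−4u−7) = 5n(4u+7) − (4u+7).
Both groups share the factor (4u+7).

(4u+7)(5n−1)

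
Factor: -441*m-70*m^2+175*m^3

7*m*(5*m+7)*(5*m-9)

Pull out the common factor 7*m, then factor the remaining trinomial.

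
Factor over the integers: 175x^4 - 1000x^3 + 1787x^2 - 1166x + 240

(5x - 2)(5x - 8)(7x - 5)(x - 3)

Among the possible rational roots, x = 5/7 is a root, giving the factor (7x - 5) and quotient 25x^3 - 125x^2 + 166x - 48.
Then x = 8/5 is a root, so (5x - 8) divides it; the quotient is 5x^2 - 17x + 6.
The remaining quadratic factors as (x - 3)(5x - 2).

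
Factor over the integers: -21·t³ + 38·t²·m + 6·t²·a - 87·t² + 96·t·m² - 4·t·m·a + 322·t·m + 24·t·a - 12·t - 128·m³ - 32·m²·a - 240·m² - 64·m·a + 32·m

-(7·t - 8·m - 2·a + 1)·(3·t - 8·m)·(t + 2·m + 4)

Group: 7·t·(-3·t² + 2·t·m - 12·t + 16·m² + 32·m) + (-8·m - 2·a + 1)·(-3·t² + 2·t·m - 12·t + 16·m² + 32·m); both groups contain (-3·t² + 2·t·m - 12·t + 16·m² + 32·m), so (7·t - 8·m - 2·a + 1) is a factor with cofactor -3·t² + 2·t·m - 12·t + 16·m² + 32·m.
The cofactor groups again: -3·t² + 2·t·m - 12·t + 16·m² + 32·m = -t·(3·t - 8·m) + (-2·m - 4)·(3·t - 8·m); both groups contain (3·t - 8·m), giving -(t + 2·m + 4)·(3·t - 8·m).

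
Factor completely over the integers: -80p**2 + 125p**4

5p**2(5p + 4)(5p - 4)

Pull out the common factor 5p**2; 25p**2 - 16 is a difference of squares.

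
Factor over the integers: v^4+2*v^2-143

Substitute u = v^2 to get a quadratic in u, then factor.
v^2-11 is irreducible over ℤ (11 is not a perfect square).
v^2+13 is irreducible over ℤ (always positive, so no real roots).

(v^2+13)*(v^2-11)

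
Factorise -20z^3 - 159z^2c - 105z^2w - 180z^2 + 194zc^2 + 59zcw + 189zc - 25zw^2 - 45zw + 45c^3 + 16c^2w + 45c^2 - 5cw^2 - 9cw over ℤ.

-(4z - 5c + w)(z + 9c + 5w + 9)(5z + c)

Group: z(-20z^2 + 21zc - 5zw + 5c^2 - cw) + (9c + 5w + 9)(-20z^2 + 21zc - 5zw + 5c^2 - cw); both groups contain (-20z^2 + 21zc - 5zw + 5c^2 - cw), so (z + 9c + 5w + 9) is a factor with cofactor -20z^2 + 21zc - 5zw + 5c^2 - cw.
The cofactor groups again: -20z^2 + 21zc - 5zw + 5c^2 - cw = -5z(4z - 5c + w) - c(4z - 5c + w); both groups contain (4z - 5c + w), giving -(5z + c)(4z - 5c + w).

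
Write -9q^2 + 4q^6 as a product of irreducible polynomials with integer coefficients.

q^2(2q^2 + 3)(2q^2 - 3)

Every term has a factor of q^2; factoring it out leaves 4q^4 - 9.
Recognize a difference of squares with the parts 2q^2 and 3.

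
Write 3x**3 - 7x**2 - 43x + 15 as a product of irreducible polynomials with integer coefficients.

(3x - 1)(x + 3)(x - 5)

Trying the rational-root candidates, x = 1/3 is a root, so (3x - 1) divides it; the quotient is x**2 - 2x - 15.
The remaining quadratic factors as (x + 3)(x - 5).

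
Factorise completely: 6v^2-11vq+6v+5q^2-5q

(6v-5q)(v-q+1)

Group: 6v(v-q+1) - 5q(v-q+1); both groups contain (v-q+1).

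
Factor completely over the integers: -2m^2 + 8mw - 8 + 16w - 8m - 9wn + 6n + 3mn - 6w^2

-(2m - 2w - 3n + 4)(m - 3w + 2)

Group: -2m(m - 3w + 2) + (2w + 3n - 4)(m - 3w + 2); both groups contain (m - 3w + 2).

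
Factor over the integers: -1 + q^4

(q + 1)*(q - 1)*(q^2 + 1)

Difference of squares twice: with A = q and B = 1, A⁴ − B⁴ = (A² − B²)(A² + B²), and A² − B² factors again.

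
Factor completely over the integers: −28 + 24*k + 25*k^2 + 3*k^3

By the rational root theorem, k = −7 is a root, so (k + 7) is a factor; dividing leaves 3*k^2 + 4*k − 4.
The remaining quadratic factors as (k + 2)(3*k − 2).

(3*k − 2)*(k + 2)*(k + 7)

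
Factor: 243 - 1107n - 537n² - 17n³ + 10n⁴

(2n + 9)(5n - 1)(n + 3)(n - 9)

Testing divisors of the constant over divisors of the leading coefficient, n = 1/5 is a root, so (5n - 1) is a factor; dividing leaves 2n³ - 3n² - 108n - 243.
Continuing, n = -9/2 is a root, giving the factor (2n + 9) and quotient n² - 6n - 27.
The remaining quadratic factors as (n - 9)(n + 3).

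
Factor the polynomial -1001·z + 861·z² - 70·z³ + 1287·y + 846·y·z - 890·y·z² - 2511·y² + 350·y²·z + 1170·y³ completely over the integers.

(10·y + 10·z - 13)·(13·y + z - 11)·(9·y - 7·z)

Group: 10·y·(117·y² - 82·y·z - 99·y - 7·z² + 77·z) + (10·z - 13)·(117·y² - 82·y·z - 99·y - 7·z² + 77·z); both groups contain (117·y² - 82·y·z - 99·y - 7·z² + 77·z), so (10·y + 10·z - 13) is a factor with cofactor 117·y² - 82·y·z - 99·y - 7·z² + 77·z.
The cofactor groups again: 117·y² - 82·y·z - 99·y - 7·z² + 77·z = 13·y·(9·y - 7·z) + (z - 11)·(9·y - 7·z); both groups contain (9·y - 7·z), giving (13·y + z - 11)·(9·y - 7·z).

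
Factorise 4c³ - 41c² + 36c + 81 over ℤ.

(4c - 9)(c + 1)(c - 9)

Testing divisors of the constant over divisors of the leading coefficient, c = 9 is a root, so (c - 9) is a factor; dividing leaves 4c² - 5c - 9.
The remaining quadratic factors as (c + 1)(4c - 9).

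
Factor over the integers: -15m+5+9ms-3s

(3m-1)(3s-5)

Group as (9ms-15m) + (-3s+5) = 3m(3s-5) - (3s-5).
Both groups share the factor (3s-5).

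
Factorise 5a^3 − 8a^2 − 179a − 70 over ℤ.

Among the possible rational roots, a = −5 is a root, so (a + 5) divides it; the quotient is 5a^2 − 33a − 14.
The remaining quadratic factors as (a − 7)(5a + 2).

(5a + 2)(a + 5)(a − 7)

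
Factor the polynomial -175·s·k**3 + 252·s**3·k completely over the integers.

7·k·s·(6·s - 5·k)·(6·s + 5·k)

Every term has a factor of 7·s·k. Then 36·s**2 - 25·k**2 = (6·s)² − (5·k)².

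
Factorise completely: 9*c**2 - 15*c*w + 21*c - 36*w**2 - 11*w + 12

Group: 3*c*(3*c - 9*w + 4) + (4*w + 3)*(3*c - 9*w + 4); both groups contain (3*c - 9*w + 4).

(3*c + 4*w + 3)*(3*c - 9*w + 4)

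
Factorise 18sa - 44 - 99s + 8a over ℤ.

(2a - 11)(9s + 4)

Group as (18sa - 99s) + (8a - 44) = 9s(2a - 11) + 4(2a - 11).
Both groups share the factor (2a - 11).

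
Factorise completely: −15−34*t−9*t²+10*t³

(2*t−5)*(5*t+3)*(t+1)

By the rational root theorem, t = −1 is a root, giving the factor (t+1) and quotient 10*t²−19*t−15.
The remaining quadratic factors as (5*t+3)(2*t−5).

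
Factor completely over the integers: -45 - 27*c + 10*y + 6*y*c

(2*y - 9)*(3*c + 5)

Group as (6*y*c + 10*y) + (-27*c - 45) = 2*y*(3*c + 5) - 9*(3*c + 5).
Both groups share the factor (3*c + 5).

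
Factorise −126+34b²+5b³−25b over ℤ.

(5b+9)(b+7)(b−2)

Among the possible rational roots, b = −9/5 is a root, giving the factor (5b+9) and quotient b²+5b−14.
The remaining quadratic factors as (b−2)(b+7).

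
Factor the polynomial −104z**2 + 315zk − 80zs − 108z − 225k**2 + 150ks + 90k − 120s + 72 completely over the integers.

−(13z − 15k + 10s − 6)(8z − 15k + 12)

Group: −13z(8z − 15k + 12) + (15k − 10s + 6)(8z − 15k + 12); both groups contain (8z − 15k + 12).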